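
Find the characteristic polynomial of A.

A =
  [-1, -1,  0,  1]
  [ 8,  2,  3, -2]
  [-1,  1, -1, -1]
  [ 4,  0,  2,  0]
x^4

Expanding det(x·I − A) (e.g. by cofactor expansion or by noting that A is similar to its Jordan form J, which has the same characteristic polynomial as A) gives
  χ_A(x) = x^4
which factors as x^4. The eigenvalues (with algebraic multiplicities) are λ = 0 with multiplicity 4.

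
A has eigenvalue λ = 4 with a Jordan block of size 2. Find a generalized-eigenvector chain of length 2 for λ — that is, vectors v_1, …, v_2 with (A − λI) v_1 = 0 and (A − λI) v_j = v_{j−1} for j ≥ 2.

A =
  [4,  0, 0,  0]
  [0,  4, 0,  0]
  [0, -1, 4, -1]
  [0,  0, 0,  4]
A Jordan chain for λ = 4 of length 2:
v_1 = (0, 0, -1, 0)ᵀ
v_2 = (0, 1, 0, 0)ᵀ

Let N = A − (4)·I. We want v_2 with N^2 v_2 = 0 but N^1 v_2 ≠ 0; then v_{j-1} := N · v_j for j = 2, …, 2.

Pick v_2 = (0, 1, 0, 0)ᵀ.
Then v_1 = N · v_2 = (0, 0, -1, 0)ᵀ.

Sanity check: (A − (4)·I) v_1 = (0, 0, 0, 0)ᵀ = 0. ✓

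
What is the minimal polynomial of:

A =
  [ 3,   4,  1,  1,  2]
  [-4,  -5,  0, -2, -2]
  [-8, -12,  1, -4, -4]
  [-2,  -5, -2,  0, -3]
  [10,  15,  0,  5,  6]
x^3 - 3*x^2 + 3*x - 1

The characteristic polynomial is χ_A(x) = (x - 1)^5, so the eigenvalues are known. The minimal polynomial is
  m_A(x) = Π_λ (x − λ)^{k_λ}
where k_λ is the size of the *largest* Jordan block for λ (equivalently, the smallest k with (A − λI)^k v = 0 for every generalised eigenvector v of λ).

  λ = 1: largest Jordan block has size 3, contributing (x − 1)^3

So m_A(x) = (x - 1)^3 = x^3 - 3*x^2 + 3*x - 1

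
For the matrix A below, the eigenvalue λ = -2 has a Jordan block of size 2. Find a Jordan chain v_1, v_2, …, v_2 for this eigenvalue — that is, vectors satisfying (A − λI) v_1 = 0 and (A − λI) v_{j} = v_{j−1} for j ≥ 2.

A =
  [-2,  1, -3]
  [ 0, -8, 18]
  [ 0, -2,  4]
A Jordan chain for λ = -2 of length 2:
v_1 = (1, -6, -2)ᵀ
v_2 = (0, 1, 0)ᵀ

Let N = A − (-2)·I. We want v_2 with N^2 v_2 = 0 but N^1 v_2 ≠ 0; then v_{j-1} := N · v_j for j = 2, …, 2.

Pick v_2 = (0, 1, 0)ᵀ.
Then v_1 = N · v_2 = (1, -6, -2)ᵀ.

Sanity check: (A − (-2)·I) v_1 = (0, 0, 0)ᵀ = 0. ✓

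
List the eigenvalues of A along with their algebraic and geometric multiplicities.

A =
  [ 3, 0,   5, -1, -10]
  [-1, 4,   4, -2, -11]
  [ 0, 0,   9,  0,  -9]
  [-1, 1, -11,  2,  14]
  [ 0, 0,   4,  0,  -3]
λ = 3: alg = 5, geom = 2

Step 1 — factor the characteristic polynomial to read off the algebraic multiplicities:
  χ_A(x) = (x - 3)^5

Step 2 — compute geometric multiplicities via the rank-nullity identity g(λ) = n − rank(A − λI):
  rank(A − (3)·I) = 3, so dim ker(A − (3)·I) = n − 3 = 2

Summary:
  λ = 3: algebraic multiplicity = 5, geometric multiplicity = 2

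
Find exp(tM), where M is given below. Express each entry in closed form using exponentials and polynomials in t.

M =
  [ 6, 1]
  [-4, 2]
e^{tM} =
  [2*t*exp(4*t) + exp(4*t), t*exp(4*t)]
  [-4*t*exp(4*t), -2*t*exp(4*t) + exp(4*t)]

Strategy: write M = P · J · P⁻¹ where J is a Jordan canonical form, so e^{tM} = P · e^{tJ} · P⁻¹, and e^{tJ} can be computed block-by-block.

M has Jordan form
J =
  [4, 1]
  [0, 4]
(up to reordering of blocks).

Per-block formulas:
  For a 2×2 Jordan block J_2(4): exp(t · J_2(4)) = e^(4t)·(I + t·N), where N is the 2×2 nilpotent shift.

After assembling e^{tJ} and conjugating by P, we get:

e^{tM} =
  [2*t*exp(4*t) + exp(4*t), t*exp(4*t)]
  [-4*t*exp(4*t), -2*t*exp(4*t) + exp(4*t)]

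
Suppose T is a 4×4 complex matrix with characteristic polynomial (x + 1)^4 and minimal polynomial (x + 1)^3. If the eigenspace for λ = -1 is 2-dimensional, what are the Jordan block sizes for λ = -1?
Block sizes for λ = -1: [3, 1]

Step 1 — from the characteristic polynomial, algebraic multiplicity of λ = -1 is 4. From dim ker(T − (-1)·I) = 2, there are exactly 2 Jordan blocks for λ = -1.
Step 2 — from the minimal polynomial, the factor (x + 1)^3 tells us the largest block for λ = -1 has size 3.
Step 3 — with total size 4, 2 blocks, and largest block 3, the block sizes (in nonincreasing order) are [3, 1].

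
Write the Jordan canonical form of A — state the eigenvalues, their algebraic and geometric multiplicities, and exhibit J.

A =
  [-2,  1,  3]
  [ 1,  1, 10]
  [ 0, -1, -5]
J_3(-2)

The characteristic polynomial is
  det(x·I − A) = x^3 + 6*x^2 + 12*x + 8 = (x + 2)^3

Eigenvalues and multiplicities (the geometric multiplicity of λ is n − rank(A − λI), which equals the number of Jordan blocks for λ):
  λ = -2: algebraic multiplicity = 3, geometric multiplicity = 1

Determining the block sizes for each eigenvalue:
  λ = -2: one block (gm = 1), so the single block has size am = 3 → block sizes [3]

Assembling the blocks gives a Jordan form
J =
  [-2,  1,  0]
  [ 0, -2,  1]
  [ 0,  0, -2]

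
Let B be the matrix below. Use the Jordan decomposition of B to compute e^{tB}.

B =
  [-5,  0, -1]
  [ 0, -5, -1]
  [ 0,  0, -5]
e^{tB} =
  [exp(-5*t), 0, -t*exp(-5*t)]
  [0, exp(-5*t), -t*exp(-5*t)]
  [0, 0, exp(-5*t)]

Strategy: write B = P · J · P⁻¹ where J is a Jordan canonical form, so e^{tB} = P · e^{tJ} · P⁻¹, and e^{tJ} can be computed block-by-block.

B has Jordan form
J =
  [-5,  1,  0]
  [ 0, -5,  0]
  [ 0,  0, -5]
(up to reordering of blocks).

Per-block formulas:
  For a 1×1 block at λ = -5: exp(t · [-5]) = [e^(-5t)].
  For a 2×2 Jordan block J_2(-5): exp(t · J_2(-5)) = e^(-5t)·(I + t·N), where N is the 2×2 nilpotent shift.

After assembling e^{tJ} and conjugating by P, we get:

e^{tB} =
  [exp(-5*t), 0, -t*exp(-5*t)]
  [0, exp(-5*t), -t*exp(-5*t)]
  [0, 0, exp(-5*t)]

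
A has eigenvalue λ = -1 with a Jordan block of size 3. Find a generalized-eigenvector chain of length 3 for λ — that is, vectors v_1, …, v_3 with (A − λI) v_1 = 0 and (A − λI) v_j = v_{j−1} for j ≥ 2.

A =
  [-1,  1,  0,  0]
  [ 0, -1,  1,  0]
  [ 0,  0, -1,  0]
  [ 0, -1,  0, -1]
A Jordan chain for λ = -1 of length 3:
v_1 = (1, 0, 0, -1)ᵀ
v_2 = (0, 1, 0, 0)ᵀ
v_3 = (0, 0, 1, 0)ᵀ

Let N = A − (-1)·I. We want v_3 with N^3 v_3 = 0 but N^2 v_3 ≠ 0; then v_{j-1} := N · v_j for j = 3, …, 2.

Pick v_3 = (0, 0, 1, 0)ᵀ.
Then v_2 = N · v_3 = (0, 1, 0, 0)ᵀ.
Then v_1 = N · v_2 = (1, 0, 0, -1)ᵀ.

Sanity check: (A − (-1)·I) v_1 = (0, 0, 0, 0)ᵀ = 0. ✓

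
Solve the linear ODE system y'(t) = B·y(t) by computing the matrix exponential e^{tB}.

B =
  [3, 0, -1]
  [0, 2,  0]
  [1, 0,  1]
e^{tB} =
  [t*exp(2*t) + exp(2*t), 0, -t*exp(2*t)]
  [0, exp(2*t), 0]
  [t*exp(2*t), 0, -t*exp(2*t) + exp(2*t)]

Strategy: write B = P · J · P⁻¹ where J is a Jordan canonical form, so e^{tB} = P · e^{tJ} · P⁻¹, and e^{tJ} can be computed block-by-block.

B has Jordan form
J =
  [2, 1, 0]
  [0, 2, 0]
  [0, 0, 2]
(up to reordering of blocks).

Per-block formulas:
  For a 2×2 Jordan block J_2(2): exp(t · J_2(2)) = e^(2t)·(I + t·N), where N is the 2×2 nilpotent shift.
  For a 1×1 block at λ = 2: exp(t · [2]) = [e^(2t)].

After assembling e^{tJ} and conjugating by P, we get:

e^{tB} =
  [t*exp(2*t) + exp(2*t), 0, -t*exp(2*t)]
  [0, exp(2*t), 0]
  [t*exp(2*t), 0, -t*exp(2*t) + exp(2*t)]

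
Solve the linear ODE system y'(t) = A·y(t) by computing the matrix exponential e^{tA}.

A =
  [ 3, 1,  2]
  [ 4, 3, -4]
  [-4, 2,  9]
e^{tA} =
  [-2*t*exp(5*t) + exp(5*t), t*exp(5*t), 2*t*exp(5*t)]
  [4*t*exp(5*t), -2*t*exp(5*t) + exp(5*t), -4*t*exp(5*t)]
  [-4*t*exp(5*t), 2*t*exp(5*t), 4*t*exp(5*t) + exp(5*t)]

Strategy: write A = P · J · P⁻¹ where J is a Jordan canonical form, so e^{tA} = P · e^{tJ} · P⁻¹, and e^{tJ} can be computed block-by-block.

A has Jordan form
J =
  [5, 1, 0]
  [0, 5, 0]
  [0, 0, 5]
(up to reordering of blocks).

Per-block formulas:
  For a 1×1 block at λ = 5: exp(t · [5]) = [e^(5t)].
  For a 2×2 Jordan block J_2(5): exp(t · J_2(5)) = e^(5t)·(I + t·N), where N is the 2×2 nilpotent shift.

After assembling e^{tJ} and conjugating by P, we get:

e^{tA} =
  [-2*t*exp(5*t) + exp(5*t), t*exp(5*t), 2*t*exp(5*t)]
  [4*t*exp(5*t), -2*t*exp(5*t) + exp(5*t), -4*t*exp(5*t)]
  [-4*t*exp(5*t), 2*t*exp(5*t), 4*t*exp(5*t) + exp(5*t)]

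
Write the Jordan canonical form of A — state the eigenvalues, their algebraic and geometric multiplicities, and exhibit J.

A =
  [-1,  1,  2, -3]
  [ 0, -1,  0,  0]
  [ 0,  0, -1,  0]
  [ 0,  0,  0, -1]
J_2(-1) ⊕ J_1(-1) ⊕ J_1(-1)

The characteristic polynomial is
  det(x·I − A) = x^4 + 4*x^3 + 6*x^2 + 4*x + 1 = (x + 1)^4

Eigenvalues and multiplicities (the geometric multiplicity of λ is n − rank(A − λI), which equals the number of Jordan blocks for λ):
  λ = -1: algebraic multiplicity = 4, geometric multiplicity = 3

Determining the block sizes for each eigenvalue:
  λ = -1: 3 blocks summing to 4 forces exactly one block of size 2 and the rest size 1 → block sizes [2, 1, 1]

Assembling the blocks gives a Jordan form
J =
  [-1,  1,  0,  0]
  [ 0, -1,  0,  0]
  [ 0,  0, -1,  0]
  [ 0,  0,  0, -1]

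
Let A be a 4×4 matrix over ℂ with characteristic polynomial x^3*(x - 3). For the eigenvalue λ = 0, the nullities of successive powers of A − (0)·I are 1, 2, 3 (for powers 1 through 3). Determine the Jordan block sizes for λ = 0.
Block sizes for λ = 0: [3]

From the dimensions of kernels of powers, the number of Jordan blocks of size at least j is d_j − d_{j−1} where d_j = dim ker(N^j) (with d_0 = 0). Computing the differences gives [1, 1, 1].
The number of blocks of size exactly k is (#blocks of size ≥ k) − (#blocks of size ≥ k + 1), so the partition is: 1 block(s) of size 3.
In nonincreasing order the block sizes are [3].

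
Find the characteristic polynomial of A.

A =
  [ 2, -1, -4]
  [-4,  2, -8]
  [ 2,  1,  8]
x^3 - 12*x^2 + 48*x - 64

Expanding det(x·I − A) (e.g. by cofactor expansion or by noting that A is similar to its Jordan form J, which has the same characteristic polynomial as A) gives
  χ_A(x) = x^3 - 12*x^2 + 48*x - 64
which factors as (x - 4)^3. The eigenvalues (with algebraic multiplicities) are λ = 4 with multiplicity 3.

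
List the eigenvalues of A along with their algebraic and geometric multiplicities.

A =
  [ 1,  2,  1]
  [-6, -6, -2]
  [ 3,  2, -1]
λ = -2: alg = 3, geom = 2

Step 1 — factor the characteristic polynomial to read off the algebraic multiplicities:
  χ_A(x) = (x + 2)^3

Step 2 — compute geometric multiplicities via the rank-nullity identity g(λ) = n − rank(A − λI):
  rank(A − (-2)·I) = 1, so dim ker(A − (-2)·I) = n − 1 = 2

Summary:
  λ = -2: algebraic multiplicity = 3, geometric multiplicity = 2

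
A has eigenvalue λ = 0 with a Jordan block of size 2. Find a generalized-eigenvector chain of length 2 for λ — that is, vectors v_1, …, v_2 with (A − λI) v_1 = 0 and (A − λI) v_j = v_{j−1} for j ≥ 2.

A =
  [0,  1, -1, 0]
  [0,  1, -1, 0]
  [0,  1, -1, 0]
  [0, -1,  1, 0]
A Jordan chain for λ = 0 of length 2:
v_1 = (1, 1, 1, -1)ᵀ
v_2 = (0, 1, 0, 0)ᵀ

Let N = A − (0)·I. We want v_2 with N^2 v_2 = 0 but N^1 v_2 ≠ 0; then v_{j-1} := N · v_j for j = 2, …, 2.

Pick v_2 = (0, 1, 0, 0)ᵀ.
Then v_1 = N · v_2 = (1, 1, 1, -1)ᵀ.

Sanity check: (A − (0)·I) v_1 = (0, 0, 0, 0)ᵀ = 0. ✓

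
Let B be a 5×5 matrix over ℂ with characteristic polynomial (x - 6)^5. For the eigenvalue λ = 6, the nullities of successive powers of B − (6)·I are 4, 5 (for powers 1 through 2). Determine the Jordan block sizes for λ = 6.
Block sizes for λ = 6: [2, 1, 1, 1]

From the dimensions of kernels of powers, the number of Jordan blocks of size at least j is d_j − d_{j−1} where d_j = dim ker(N^j) (with d_0 = 0). Computing the differences gives [4, 1].
The number of blocks of size exactly k is (#blocks of size ≥ k) − (#blocks of size ≥ k + 1), so the partition is: 3 block(s) of size 1, 1 block(s) of size 2.
In nonincreasing order the block sizes are [2, 1, 1, 1].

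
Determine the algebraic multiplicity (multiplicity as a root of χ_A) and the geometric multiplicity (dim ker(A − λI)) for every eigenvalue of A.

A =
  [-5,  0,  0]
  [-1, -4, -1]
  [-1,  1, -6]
λ = -5: alg = 3, geom = 2

Step 1 — factor the characteristic polynomial to read off the algebraic multiplicities:
  χ_A(x) = (x + 5)^3

Step 2 — compute geometric multiplicities via the rank-nullity identity g(λ) = n − rank(A − λI):
  rank(A − (-5)·I) = 1, so dim ker(A − (-5)·I) = n − 1 = 2

Summary:
  λ = -5: algebraic multiplicity = 3, geometric multiplicity = 2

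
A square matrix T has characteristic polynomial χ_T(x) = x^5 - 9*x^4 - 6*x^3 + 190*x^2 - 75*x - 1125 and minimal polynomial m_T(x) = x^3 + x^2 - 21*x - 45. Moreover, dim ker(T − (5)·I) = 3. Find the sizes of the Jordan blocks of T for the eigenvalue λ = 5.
Block sizes for λ = 5: [1, 1, 1]

Step 1 — from the characteristic polynomial, algebraic multiplicity of λ = 5 is 3. From dim ker(T − (5)·I) = 3, there are exactly 3 Jordan blocks for λ = 5.
Step 2 — from the minimal polynomial, the factor (x − 5) tells us the largest block for λ = 5 has size 1.
Step 3 — with total size 3, 3 blocks, and largest block 1, the block sizes (in nonincreasing order) are [1, 1, 1].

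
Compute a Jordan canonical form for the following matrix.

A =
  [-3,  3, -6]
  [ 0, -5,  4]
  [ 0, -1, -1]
J_2(-3) ⊕ J_1(-3)

The characteristic polynomial is
  det(x·I − A) = x^3 + 9*x^2 + 27*x + 27 = (x + 3)^3

Eigenvalues and multiplicities (the geometric multiplicity of λ is n − rank(A − λI), which equals the number of Jordan blocks for λ):
  λ = -3: algebraic multiplicity = 3, geometric multiplicity = 2

Determining the block sizes for each eigenvalue:
  λ = -3: 2 blocks summing to 3 forces exactly one block of size 2 and the rest size 1 → block sizes [2, 1]

Assembling the blocks gives a Jordan form
J =
  [-3,  1,  0]
  [ 0, -3,  0]
  [ 0,  0, -3]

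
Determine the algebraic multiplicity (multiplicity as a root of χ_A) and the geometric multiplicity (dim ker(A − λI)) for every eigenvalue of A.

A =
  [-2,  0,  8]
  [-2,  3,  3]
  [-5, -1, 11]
λ = 4: alg = 3, geom = 1

Step 1 — factor the characteristic polynomial to read off the algebraic multiplicities:
  χ_A(x) = (x - 4)^3

Step 2 — compute geometric multiplicities via the rank-nullity identity g(λ) = n − rank(A − λI):
  rank(A − (4)·I) = 2, so dim ker(A − (4)·I) = n − 2 = 1

Summary:
  λ = 4: algebraic multiplicity = 3, geometric multiplicity = 1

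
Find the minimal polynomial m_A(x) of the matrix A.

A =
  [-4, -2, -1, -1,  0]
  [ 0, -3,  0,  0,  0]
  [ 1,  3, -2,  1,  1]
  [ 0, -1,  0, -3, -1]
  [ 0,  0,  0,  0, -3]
x^2 + 6*x + 9

The characteristic polynomial is χ_A(x) = (x + 3)^5, so the eigenvalues are known. The minimal polynomial is
  m_A(x) = Π_λ (x − λ)^{k_λ}
where k_λ is the size of the *largest* Jordan block for λ (equivalently, the smallest k with (A − λI)^k v = 0 for every generalised eigenvector v of λ).

  λ = -3: largest Jordan block has size 2, contributing (x + 3)^2

So m_A(x) = (x + 3)^2 = x^2 + 6*x + 9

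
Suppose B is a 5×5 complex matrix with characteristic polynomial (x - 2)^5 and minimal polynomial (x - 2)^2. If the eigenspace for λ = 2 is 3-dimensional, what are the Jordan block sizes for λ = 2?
Block sizes for λ = 2: [2, 2, 1]

Step 1 — from the characteristic polynomial, algebraic multiplicity of λ = 2 is 5. From dim ker(B − (2)·I) = 3, there are exactly 3 Jordan blocks for λ = 2.
Step 2 — from the minimal polynomial, the factor (x − 2)^2 tells us the largest block for λ = 2 has size 2.
Step 3 — with total size 5, 3 blocks, and largest block 2, the block sizes (in nonincreasing order) are [2, 2, 1].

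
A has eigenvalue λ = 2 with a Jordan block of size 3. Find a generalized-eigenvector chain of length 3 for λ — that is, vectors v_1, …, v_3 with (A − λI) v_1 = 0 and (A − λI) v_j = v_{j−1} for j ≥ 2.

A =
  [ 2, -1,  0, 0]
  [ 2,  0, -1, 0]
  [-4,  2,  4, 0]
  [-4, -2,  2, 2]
A Jordan chain for λ = 2 of length 3:
v_1 = (-2, 0, -4, -12)ᵀ
v_2 = (0, 2, -4, -4)ᵀ
v_3 = (1, 0, 0, 0)ᵀ

Let N = A − (2)·I. We want v_3 with N^3 v_3 = 0 but N^2 v_3 ≠ 0; then v_{j-1} := N · v_j for j = 3, …, 2.

Pick v_3 = (1, 0, 0, 0)ᵀ.
Then v_2 = N · v_3 = (0, 2, -4, -4)ᵀ.
Then v_1 = N · v_2 = (-2, 0, -4, -12)ᵀ.

Sanity check: (A − (2)·I) v_1 = (0, 0, 0, 0)ᵀ = 0. ✓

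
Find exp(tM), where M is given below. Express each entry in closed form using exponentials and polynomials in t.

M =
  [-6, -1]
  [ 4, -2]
e^{tM} =
  [-2*t*exp(-4*t) + exp(-4*t), -t*exp(-4*t)]
  [4*t*exp(-4*t), 2*t*exp(-4*t) + exp(-4*t)]

Strategy: write M = P · J · P⁻¹ where J is a Jordan canonical form, so e^{tM} = P · e^{tJ} · P⁻¹, and e^{tJ} can be computed block-by-block.

M has Jordan form
J =
  [-4,  1]
  [ 0, -4]
(up to reordering of blocks).

Per-block formulas:
  For a 2×2 Jordan block J_2(-4): exp(t · J_2(-4)) = e^(-4t)·(I + t·N), where N is the 2×2 nilpotent shift.

After assembling e^{tJ} and conjugating by P, we get:

e^{tM} =
  [-2*t*exp(-4*t) + exp(-4*t), -t*exp(-4*t)]
  [4*t*exp(-4*t), 2*t*exp(-4*t) + exp(-4*t)]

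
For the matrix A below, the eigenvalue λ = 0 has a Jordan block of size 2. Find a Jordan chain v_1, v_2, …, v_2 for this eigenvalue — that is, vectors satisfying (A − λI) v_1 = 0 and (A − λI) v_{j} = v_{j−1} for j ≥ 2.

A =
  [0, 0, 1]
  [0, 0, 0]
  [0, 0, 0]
A Jordan chain for λ = 0 of length 2:
v_1 = (1, 0, 0)ᵀ
v_2 = (0, 0, 1)ᵀ

Let N = A − (0)·I. We want v_2 with N^2 v_2 = 0 but N^1 v_2 ≠ 0; then v_{j-1} := N · v_j for j = 2, …, 2.

Pick v_2 = (0, 0, 1)ᵀ.
Then v_1 = N · v_2 = (1, 0, 0)ᵀ.

Sanity check: (A − (0)·I) v_1 = (0, 0, 0)ᵀ = 0. ✓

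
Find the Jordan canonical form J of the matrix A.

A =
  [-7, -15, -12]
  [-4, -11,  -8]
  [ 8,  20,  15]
J_2(-1) ⊕ J_1(-1)

The characteristic polynomial is
  det(x·I − A) = x^3 + 3*x^2 + 3*x + 1 = (x + 1)^3

Eigenvalues and multiplicities (the geometric multiplicity of λ is n − rank(A − λI), which equals the number of Jordan blocks for λ):
  λ = -1: algebraic multiplicity = 3, geometric multiplicity = 2

Determining the block sizes for each eigenvalue:
  λ = -1: 2 blocks summing to 3 forces exactly one block of size 2 and the rest size 1 → block sizes [2, 1]

Assembling the blocks gives a Jordan form
J =
  [-1,  1,  0]
  [ 0, -1,  0]
  [ 0,  0, -1]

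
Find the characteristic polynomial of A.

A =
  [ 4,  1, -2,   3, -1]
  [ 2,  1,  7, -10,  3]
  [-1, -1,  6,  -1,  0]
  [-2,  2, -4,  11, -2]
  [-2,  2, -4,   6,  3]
x^5 - 25*x^4 + 250*x^3 - 1250*x^2 + 3125*x - 3125

Expanding det(x·I − A) (e.g. by cofactor expansion or by noting that A is similar to its Jordan form J, which has the same characteristic polynomial as A) gives
  χ_A(x) = x^5 - 25*x^4 + 250*x^3 - 1250*x^2 + 3125*x - 3125
which factors as (x - 5)^5. The eigenvalues (with algebraic multiplicities) are λ = 5 with multiplicity 5.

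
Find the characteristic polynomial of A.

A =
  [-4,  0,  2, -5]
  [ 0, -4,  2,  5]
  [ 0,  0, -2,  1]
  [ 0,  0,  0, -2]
x^4 + 12*x^3 + 52*x^2 + 96*x + 64

Expanding det(x·I − A) (e.g. by cofactor expansion or by noting that A is similar to its Jordan form J, which has the same characteristic polynomial as A) gives
  χ_A(x) = x^4 + 12*x^3 + 52*x^2 + 96*x + 64
which factors as (x + 2)^2*(x + 4)^2. The eigenvalues (with algebraic multiplicities) are λ = -4 with multiplicity 2, λ = -2 with multiplicity 2.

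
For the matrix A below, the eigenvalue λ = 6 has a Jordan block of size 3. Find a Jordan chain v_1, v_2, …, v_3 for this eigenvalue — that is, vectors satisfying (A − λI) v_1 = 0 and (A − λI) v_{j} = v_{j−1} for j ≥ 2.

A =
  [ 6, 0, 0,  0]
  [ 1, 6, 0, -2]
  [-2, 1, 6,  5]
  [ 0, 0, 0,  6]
A Jordan chain for λ = 6 of length 3:
v_1 = (0, 0, 1, 0)ᵀ
v_2 = (0, 1, -2, 0)ᵀ
v_3 = (1, 0, 0, 0)ᵀ

Let N = A − (6)·I. We want v_3 with N^3 v_3 = 0 but N^2 v_3 ≠ 0; then v_{j-1} := N · v_j for j = 3, …, 2.

Pick v_3 = (1, 0, 0, 0)ᵀ.
Then v_2 = N · v_3 = (0, 1, -2, 0)ᵀ.
Then v_1 = N · v_2 = (0, 0, 1, 0)ᵀ.

Sanity check: (A − (6)·I) v_1 = (0, 0, 0, 0)ᵀ = 0. ✓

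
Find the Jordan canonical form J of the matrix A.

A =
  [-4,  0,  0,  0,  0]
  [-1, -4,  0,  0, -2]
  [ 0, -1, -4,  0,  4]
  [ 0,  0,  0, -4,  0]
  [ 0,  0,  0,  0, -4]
J_3(-4) ⊕ J_1(-4) ⊕ J_1(-4)

The characteristic polynomial is
  det(x·I − A) = x^5 + 20*x^4 + 160*x^3 + 640*x^2 + 1280*x + 1024 = (x + 4)^5

Eigenvalues and multiplicities (the geometric multiplicity of λ is n − rank(A − λI), which equals the number of Jordan blocks for λ):
  λ = -4: algebraic multiplicity = 5, geometric multiplicity = 3

Determining the block sizes for each eigenvalue:
  λ = -4: with am = 5 and gm = 3, the partition is not yet determined (e.g. several partitions of 5 into 3 parts exist). Let N = A − (-4)·I. Computing rank(N^1) = 2, rank(N^2) = 1, rank(N^3) = 0; the number of blocks of size ≥ j is rank(N^{j−1}) − rank(N^j), giving [3, 1, 1]. So we have 1 block(s) of size 3, 2 block(s) of size 1 → block sizes [3, 1, 1]

Assembling the blocks gives a Jordan form
J =
  [-4,  1,  0,  0,  0]
  [ 0, -4,  1,  0,  0]
  [ 0,  0, -4,  0,  0]
  [ 0,  0,  0, -4,  0]
  [ 0,  0,  0,  0, -4]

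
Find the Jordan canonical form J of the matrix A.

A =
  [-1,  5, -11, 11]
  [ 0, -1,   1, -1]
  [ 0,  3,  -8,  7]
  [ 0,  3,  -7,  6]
J_3(-1) ⊕ J_1(-1)

The characteristic polynomial is
  det(x·I − A) = x^4 + 4*x^3 + 6*x^2 + 4*x + 1 = (x + 1)^4

Eigenvalues and multiplicities (the geometric multiplicity of λ is n − rank(A − λI), which equals the number of Jordan blocks for λ):
  λ = -1: algebraic multiplicity = 4, geometric multiplicity = 2

Determining the block sizes for each eigenvalue:
  λ = -1: with am = 4 and gm = 2, the partition is not yet determined (e.g. several partitions of 4 into 2 parts exist). Let N = A − (-1)·I. Computing rank(N^1) = 2, rank(N^2) = 1, rank(N^3) = 0; the number of blocks of size ≥ j is rank(N^{j−1}) − rank(N^j), giving [2, 1, 1]. So we have 1 block(s) of size 3, 1 block(s) of size 1 → block sizes [3, 1]

Assembling the blocks gives a Jordan form
J =
  [-1,  1,  0,  0]
  [ 0, -1,  1,  0]
  [ 0,  0, -1,  0]
  [ 0,  0,  0, -1]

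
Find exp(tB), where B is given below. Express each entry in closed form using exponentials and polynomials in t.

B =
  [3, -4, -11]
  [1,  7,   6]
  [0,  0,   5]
e^{tB} =
  [-2*t*exp(5*t) + exp(5*t), -4*t*exp(5*t), -t^2*exp(5*t) - 11*t*exp(5*t)]
  [t*exp(5*t), 2*t*exp(5*t) + exp(5*t), t^2*exp(5*t)/2 + 6*t*exp(5*t)]
  [0, 0, exp(5*t)]

Strategy: write B = P · J · P⁻¹ where J is a Jordan canonical form, so e^{tB} = P · e^{tJ} · P⁻¹, and e^{tJ} can be computed block-by-block.

B has Jordan form
J =
  [5, 1, 0]
  [0, 5, 1]
  [0, 0, 5]
(up to reordering of blocks).

Per-block formulas:
  For a 3×3 Jordan block J_3(5): exp(t · J_3(5)) = e^(5t)·(I + t·N + (t^2/2)·N^2), where N is the 3×3 nilpotent shift.

After assembling e^{tJ} and conjugating by P, we get:

e^{tB} =
  [-2*t*exp(5*t) + exp(5*t), -4*t*exp(5*t), -t^2*exp(5*t) - 11*t*exp(5*t)]
  [t*exp(5*t), 2*t*exp(5*t) + exp(5*t), t^2*exp(5*t)/2 + 6*t*exp(5*t)]
  [0, 0, exp(5*t)]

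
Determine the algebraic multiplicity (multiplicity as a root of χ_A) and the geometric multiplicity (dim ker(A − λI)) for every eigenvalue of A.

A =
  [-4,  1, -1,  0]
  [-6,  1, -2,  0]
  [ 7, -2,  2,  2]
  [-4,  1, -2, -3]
λ = -1: alg = 4, geom = 2

Step 1 — factor the characteristic polynomial to read off the algebraic multiplicities:
  χ_A(x) = (x + 1)^4

Step 2 — compute geometric multiplicities via the rank-nullity identity g(λ) = n − rank(A − λI):
  rank(A − (-1)·I) = 2, so dim ker(A − (-1)·I) = n − 2 = 2

Summary:
  λ = -1: algebraic multiplicity = 4, geometric multiplicity = 2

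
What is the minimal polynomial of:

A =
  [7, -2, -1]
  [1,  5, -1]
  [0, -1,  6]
x^3 - 18*x^2 + 108*x - 216

The characteristic polynomial is χ_A(x) = (x - 6)^3, so the eigenvalues are known. The minimal polynomial is
  m_A(x) = Π_λ (x − λ)^{k_λ}
where k_λ is the size of the *largest* Jordan block for λ (equivalently, the smallest k with (A − λI)^k v = 0 for every generalised eigenvector v of λ).

  λ = 6: largest Jordan block has size 3, contributing (x − 6)^3

So m_A(x) = (x - 6)^3 = x^3 - 18*x^2 + 108*x - 216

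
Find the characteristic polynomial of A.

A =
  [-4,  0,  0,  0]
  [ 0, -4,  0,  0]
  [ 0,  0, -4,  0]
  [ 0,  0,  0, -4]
x^4 + 16*x^3 + 96*x^2 + 256*x + 256

Expanding det(x·I − A) (e.g. by cofactor expansion or by noting that A is similar to its Jordan form J, which has the same characteristic polynomial as A) gives
  χ_A(x) = x^4 + 16*x^3 + 96*x^2 + 256*x + 256
which factors as (x + 4)^4. The eigenvalues (with algebraic multiplicities) are λ = -4 with multiplicity 4.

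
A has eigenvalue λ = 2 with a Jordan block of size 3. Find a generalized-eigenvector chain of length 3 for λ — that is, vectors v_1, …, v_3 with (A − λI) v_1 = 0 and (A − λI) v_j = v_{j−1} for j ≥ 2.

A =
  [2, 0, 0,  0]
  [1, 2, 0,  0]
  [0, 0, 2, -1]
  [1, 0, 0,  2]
A Jordan chain for λ = 2 of length 3:
v_1 = (0, 0, -1, 0)ᵀ
v_2 = (0, 1, 0, 1)ᵀ
v_3 = (1, 0, 0, 0)ᵀ

Let N = A − (2)·I. We want v_3 with N^3 v_3 = 0 but N^2 v_3 ≠ 0; then v_{j-1} := N · v_j for j = 3, …, 2.

Pick v_3 = (1, 0, 0, 0)ᵀ.
Then v_2 = N · v_3 = (0, 1, 0, 1)ᵀ.
Then v_1 = N · v_2 = (0, 0, -1, 0)ᵀ.

Sanity check: (A − (2)·I) v_1 = (0, 0, 0, 0)ᵀ = 0. ✓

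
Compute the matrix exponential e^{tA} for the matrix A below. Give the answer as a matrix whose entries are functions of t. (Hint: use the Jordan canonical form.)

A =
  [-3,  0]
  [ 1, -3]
e^{tA} =
  [exp(-3*t), 0]
  [t*exp(-3*t), exp(-3*t)]

Strategy: write A = P · J · P⁻¹ where J is a Jordan canonical form, so e^{tA} = P · e^{tJ} · P⁻¹, and e^{tJ} can be computed block-by-block.

A has Jordan form
J =
  [-3,  1]
  [ 0, -3]
(up to reordering of blocks).

Per-block formulas:
  For a 2×2 Jordan block J_2(-3): exp(t · J_2(-3)) = e^(-3t)·(I + t·N), where N is the 2×2 nilpotent shift.

After assembling e^{tJ} and conjugating by P, we get:

e^{tA} =
  [exp(-3*t), 0]
  [t*exp(-3*t), exp(-3*t)]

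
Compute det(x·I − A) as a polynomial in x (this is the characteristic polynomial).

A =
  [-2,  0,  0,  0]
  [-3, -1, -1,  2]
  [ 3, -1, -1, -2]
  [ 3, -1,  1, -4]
x^4 + 8*x^3 + 24*x^2 + 32*x + 16

Expanding det(x·I − A) (e.g. by cofactor expansion or by noting that A is similar to its Jordan form J, which has the same characteristic polynomial as A) gives
  χ_A(x) = x^4 + 8*x^3 + 24*x^2 + 32*x + 16
which factors as (x + 2)^4. The eigenvalues (with algebraic multiplicities) are λ = -2 with multiplicity 4.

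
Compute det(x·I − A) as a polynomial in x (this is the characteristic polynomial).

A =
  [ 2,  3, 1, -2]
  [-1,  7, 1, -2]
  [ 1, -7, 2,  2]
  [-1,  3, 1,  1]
x^4 - 12*x^3 + 54*x^2 - 108*x + 81

Expanding det(x·I − A) (e.g. by cofactor expansion or by noting that A is similar to its Jordan form J, which has the same characteristic polynomial as A) gives
  χ_A(x) = x^4 - 12*x^3 + 54*x^2 - 108*x + 81
which factors as (x - 3)^4. The eigenvalues (with algebraic multiplicities) are λ = 3 with multiplicity 4.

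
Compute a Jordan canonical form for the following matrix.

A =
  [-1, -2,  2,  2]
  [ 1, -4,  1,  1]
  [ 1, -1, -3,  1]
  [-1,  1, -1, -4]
J_3(-3) ⊕ J_1(-3)

The characteristic polynomial is
  det(x·I − A) = x^4 + 12*x^3 + 54*x^2 + 108*x + 81 = (x + 3)^4

Eigenvalues and multiplicities (the geometric multiplicity of λ is n − rank(A − λI), which equals the number of Jordan blocks for λ):
  λ = -3: algebraic multiplicity = 4, geometric multiplicity = 2

Determining the block sizes for each eigenvalue:
  λ = -3: with am = 4 and gm = 2, the partition is not yet determined (e.g. several partitions of 4 into 2 parts exist). Let N = A − (-3)·I. Computing rank(N^1) = 2, rank(N^2) = 1, rank(N^3) = 0; the number of blocks of size ≥ j is rank(N^{j−1}) − rank(N^j), giving [2, 1, 1]. So we have 1 block(s) of size 3, 1 block(s) of size 1 → block sizes [3, 1]

Assembling the blocks gives a Jordan form
J =
  [-3,  1,  0,  0]
  [ 0, -3,  1,  0]
  [ 0,  0, -3,  0]
  [ 0,  0,  0, -3]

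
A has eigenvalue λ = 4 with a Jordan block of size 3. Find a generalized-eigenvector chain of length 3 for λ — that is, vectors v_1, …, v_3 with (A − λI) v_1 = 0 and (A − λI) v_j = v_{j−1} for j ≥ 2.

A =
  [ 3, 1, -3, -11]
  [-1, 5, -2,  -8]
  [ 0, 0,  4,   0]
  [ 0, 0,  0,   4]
A Jordan chain for λ = 4 of length 3:
v_1 = (1, 1, 0, 0)ᵀ
v_2 = (-3, -2, 0, 0)ᵀ
v_3 = (0, 0, 1, 0)ᵀ

Let N = A − (4)·I. We want v_3 with N^3 v_3 = 0 but N^2 v_3 ≠ 0; then v_{j-1} := N · v_j for j = 3, …, 2.

Pick v_3 = (0, 0, 1, 0)ᵀ.
Then v_2 = N · v_3 = (-3, -2, 0, 0)ᵀ.
Then v_1 = N · v_2 = (1, 1, 0, 0)ᵀ.

Sanity check: (A − (4)·I) v_1 = (0, 0, 0, 0)ᵀ = 0. ✓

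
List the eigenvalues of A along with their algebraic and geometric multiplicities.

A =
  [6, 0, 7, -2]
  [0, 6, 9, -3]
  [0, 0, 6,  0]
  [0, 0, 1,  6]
λ = 6: alg = 4, geom = 2

Step 1 — factor the characteristic polynomial to read off the algebraic multiplicities:
  χ_A(x) = (x - 6)^4

Step 2 — compute geometric multiplicities via the rank-nullity identity g(λ) = n − rank(A − λI):
  rank(A − (6)·I) = 2, so dim ker(A − (6)·I) = n − 2 = 2

Summary:
  λ = 6: algebraic multiplicity = 4, geometric multiplicity = 2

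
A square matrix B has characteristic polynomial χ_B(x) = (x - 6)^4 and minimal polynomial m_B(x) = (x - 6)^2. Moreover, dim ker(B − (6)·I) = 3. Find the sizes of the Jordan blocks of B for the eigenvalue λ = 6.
Block sizes for λ = 6: [2, 1, 1]

Step 1 — from the characteristic polynomial, algebraic multiplicity of λ = 6 is 4. From dim ker(B − (6)·I) = 3, there are exactly 3 Jordan blocks for λ = 6.
Step 2 — from the minimal polynomial, the factor (x − 6)^2 tells us the largest block for λ = 6 has size 2.
Step 3 — with total size 4, 3 blocks, and largest block 2, the block sizes (in nonincreasing order) are [2, 1, 1].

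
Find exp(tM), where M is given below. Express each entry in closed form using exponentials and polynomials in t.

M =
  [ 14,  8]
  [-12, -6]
e^{tM} =
  [3*exp(6*t) - 2*exp(2*t), 2*exp(6*t) - 2*exp(2*t)]
  [-3*exp(6*t) + 3*exp(2*t), -2*exp(6*t) + 3*exp(2*t)]

Strategy: write M = P · J · P⁻¹ where J is a Jordan canonical form, so e^{tM} = P · e^{tJ} · P⁻¹, and e^{tJ} can be computed block-by-block.

M has Jordan form
J =
  [2, 0]
  [0, 6]
(up to reordering of blocks).

Per-block formulas:
  For a 1×1 block at λ = 2: exp(t · [2]) = [e^(2t)].
  For a 1×1 block at λ = 6: exp(t · [6]) = [e^(6t)].

After assembling e^{tJ} and conjugating by P, we get:

e^{tM} =
  [3*exp(6*t) - 2*exp(2*t), 2*exp(6*t) - 2*exp(2*t)]
  [-3*exp(6*t) + 3*exp(2*t), -2*exp(6*t) + 3*exp(2*t)]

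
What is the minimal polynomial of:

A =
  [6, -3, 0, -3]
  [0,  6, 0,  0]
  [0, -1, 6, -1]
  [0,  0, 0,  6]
x^2 - 12*x + 36

The characteristic polynomial is χ_A(x) = (x - 6)^4, so the eigenvalues are known. The minimal polynomial is
  m_A(x) = Π_λ (x − λ)^{k_λ}
where k_λ is the size of the *largest* Jordan block for λ (equivalently, the smallest k with (A − λI)^k v = 0 for every generalised eigenvector v of λ).

  λ = 6: largest Jordan block has size 2, contributing (x − 6)^2

So m_A(x) = (x - 6)^2 = x^2 - 12*x + 36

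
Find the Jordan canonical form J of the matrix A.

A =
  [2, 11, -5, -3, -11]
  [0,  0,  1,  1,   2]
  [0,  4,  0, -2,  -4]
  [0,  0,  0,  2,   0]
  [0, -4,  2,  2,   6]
J_3(2) ⊕ J_1(2) ⊕ J_1(2)

The characteristic polynomial is
  det(x·I − A) = x^5 - 10*x^4 + 40*x^3 - 80*x^2 + 80*x - 32 = (x - 2)^5

Eigenvalues and multiplicities (the geometric multiplicity of λ is n − rank(A − λI), which equals the number of Jordan blocks for λ):
  λ = 2: algebraic multiplicity = 5, geometric multiplicity = 3

Determining the block sizes for each eigenvalue:
  λ = 2: with am = 5 and gm = 3, the partition is not yet determined (e.g. several partitions of 5 into 3 parts exist). Let N = A − (2)·I. Computing rank(N^1) = 2, rank(N^2) = 1, rank(N^3) = 0; the number of blocks of size ≥ j is rank(N^{j−1}) − rank(N^j), giving [3, 1, 1]. So we have 1 block(s) of size 3, 2 block(s) of size 1 → block sizes [3, 1, 1]

Assembling the blocks gives a Jordan form
J =
  [2, 1, 0, 0, 0]
  [0, 2, 1, 0, 0]
  [0, 0, 2, 0, 0]
  [0, 0, 0, 2, 0]
  [0, 0, 0, 0, 2]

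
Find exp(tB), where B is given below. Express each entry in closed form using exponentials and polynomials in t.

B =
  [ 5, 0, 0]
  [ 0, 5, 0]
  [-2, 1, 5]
e^{tB} =
  [exp(5*t), 0, 0]
  [0, exp(5*t), 0]
  [-2*t*exp(5*t), t*exp(5*t), exp(5*t)]

Strategy: write B = P · J · P⁻¹ where J is a Jordan canonical form, so e^{tB} = P · e^{tJ} · P⁻¹, and e^{tJ} can be computed block-by-block.

B has Jordan form
J =
  [5, 1, 0]
  [0, 5, 0]
  [0, 0, 5]
(up to reordering of blocks).

Per-block formulas:
  For a 2×2 Jordan block J_2(5): exp(t · J_2(5)) = e^(5t)·(I + t·N), where N is the 2×2 nilpotent shift.
  For a 1×1 block at λ = 5: exp(t · [5]) = [e^(5t)].

After assembling e^{tJ} and conjugating by P, we get:

e^{tB} =
  [exp(5*t), 0, 0]
  [0, exp(5*t), 0]
  [-2*t*exp(5*t), t*exp(5*t), exp(5*t)]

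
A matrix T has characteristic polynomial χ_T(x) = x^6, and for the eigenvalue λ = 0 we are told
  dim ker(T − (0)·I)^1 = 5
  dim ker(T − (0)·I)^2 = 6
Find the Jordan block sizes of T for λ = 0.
Block sizes for λ = 0: [2, 1, 1, 1, 1]

From the dimensions of kernels of powers, the number of Jordan blocks of size at least j is d_j − d_{j−1} where d_j = dim ker(N^j) (with d_0 = 0). Computing the differences gives [5, 1].
The number of blocks of size exactly k is (#blocks of size ≥ k) − (#blocks of size ≥ k + 1), so the partition is: 4 block(s) of size 1, 1 block(s) of size 2.
In nonincreasing order the block sizes are [2, 1, 1, 1, 1].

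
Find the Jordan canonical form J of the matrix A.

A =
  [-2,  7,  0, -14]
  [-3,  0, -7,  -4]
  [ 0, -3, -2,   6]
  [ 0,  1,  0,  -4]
J_3(-2) ⊕ J_1(-2)

The characteristic polynomial is
  det(x·I − A) = x^4 + 8*x^3 + 24*x^2 + 32*x + 16 = (x + 2)^4

Eigenvalues and multiplicities (the geometric multiplicity of λ is n − rank(A − λI), which equals the number of Jordan blocks for λ):
  λ = -2: algebraic multiplicity = 4, geometric multiplicity = 2

Determining the block sizes for each eigenvalue:
  λ = -2: with am = 4 and gm = 2, the partition is not yet determined (e.g. several partitions of 4 into 2 parts exist). Let N = A − (-2)·I. Computing rank(N^1) = 2, rank(N^2) = 1, rank(N^3) = 0; the number of blocks of size ≥ j is rank(N^{j−1}) − rank(N^j), giving [2, 1, 1]. So we have 1 block(s) of size 3, 1 block(s) of size 1 → block sizes [3, 1]

Assembling the blocks gives a Jordan form
J =
  [-2,  1,  0,  0]
  [ 0, -2,  1,  0]
  [ 0,  0, -2,  0]
  [ 0,  0,  0, -2]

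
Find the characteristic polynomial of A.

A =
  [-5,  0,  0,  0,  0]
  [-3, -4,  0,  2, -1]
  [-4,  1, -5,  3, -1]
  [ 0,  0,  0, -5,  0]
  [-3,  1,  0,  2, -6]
x^5 + 25*x^4 + 250*x^3 + 1250*x^2 + 3125*x + 3125

Expanding det(x·I − A) (e.g. by cofactor expansion or by noting that A is similar to its Jordan form J, which has the same characteristic polynomial as A) gives
  χ_A(x) = x^5 + 25*x^4 + 250*x^3 + 1250*x^2 + 3125*x + 3125
which factors as (x + 5)^5. The eigenvalues (with algebraic multiplicities) are λ = -5 with multiplicity 5.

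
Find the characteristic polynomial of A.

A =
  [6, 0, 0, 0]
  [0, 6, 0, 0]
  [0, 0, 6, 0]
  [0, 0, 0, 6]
x^4 - 24*x^3 + 216*x^2 - 864*x + 1296

Expanding det(x·I − A) (e.g. by cofactor expansion or by noting that A is similar to its Jordan form J, which has the same characteristic polynomial as A) gives
  χ_A(x) = x^4 - 24*x^3 + 216*x^2 - 864*x + 1296
which factors as (x - 6)^4. The eigenvalues (with algebraic multiplicities) are λ = 6 with multiplicity 4.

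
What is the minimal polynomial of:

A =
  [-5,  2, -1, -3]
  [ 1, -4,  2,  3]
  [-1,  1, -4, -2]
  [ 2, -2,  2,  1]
x^3 + 9*x^2 + 27*x + 27

The characteristic polynomial is χ_A(x) = (x + 3)^4, so the eigenvalues are known. The minimal polynomial is
  m_A(x) = Π_λ (x − λ)^{k_λ}
where k_λ is the size of the *largest* Jordan block for λ (equivalently, the smallest k with (A − λI)^k v = 0 for every generalised eigenvector v of λ).

  λ = -3: largest Jordan block has size 3, contributing (x + 3)^3

So m_A(x) = (x + 3)^3 = x^3 + 9*x^2 + 27*x + 27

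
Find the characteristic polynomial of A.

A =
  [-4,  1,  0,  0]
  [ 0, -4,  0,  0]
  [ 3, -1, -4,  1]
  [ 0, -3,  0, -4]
x^4 + 16*x^3 + 96*x^2 + 256*x + 256

Expanding det(x·I − A) (e.g. by cofactor expansion or by noting that A is similar to its Jordan form J, which has the same characteristic polynomial as A) gives
  χ_A(x) = x^4 + 16*x^3 + 96*x^2 + 256*x + 256
which factors as (x + 4)^4. The eigenvalues (with algebraic multiplicities) are λ = -4 with multiplicity 4.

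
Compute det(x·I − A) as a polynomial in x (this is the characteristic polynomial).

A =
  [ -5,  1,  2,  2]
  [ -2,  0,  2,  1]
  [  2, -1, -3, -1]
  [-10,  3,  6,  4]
x^4 + 4*x^3 + 6*x^2 + 4*x + 1

Expanding det(x·I − A) (e.g. by cofactor expansion or by noting that A is similar to its Jordan form J, which has the same characteristic polynomial as A) gives
  χ_A(x) = x^4 + 4*x^3 + 6*x^2 + 4*x + 1
which factors as (x + 1)^4. The eigenvalues (with algebraic multiplicities) are λ = -1 with multiplicity 4.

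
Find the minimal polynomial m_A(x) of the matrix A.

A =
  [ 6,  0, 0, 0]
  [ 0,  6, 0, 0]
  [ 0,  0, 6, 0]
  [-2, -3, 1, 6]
x^2 - 12*x + 36

The characteristic polynomial is χ_A(x) = (x - 6)^4, so the eigenvalues are known. The minimal polynomial is
  m_A(x) = Π_λ (x − λ)^{k_λ}
where k_λ is the size of the *largest* Jordan block for λ (equivalently, the smallest k with (A − λI)^k v = 0 for every generalised eigenvector v of λ).

  λ = 6: largest Jordan block has size 2, contributing (x − 6)^2

So m_A(x) = (x - 6)^2 = x^2 - 12*x + 36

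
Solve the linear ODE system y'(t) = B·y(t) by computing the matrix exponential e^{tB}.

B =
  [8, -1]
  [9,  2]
e^{tB} =
  [3*t*exp(5*t) + exp(5*t), -t*exp(5*t)]
  [9*t*exp(5*t), -3*t*exp(5*t) + exp(5*t)]

Strategy: write B = P · J · P⁻¹ where J is a Jordan canonical form, so e^{tB} = P · e^{tJ} · P⁻¹, and e^{tJ} can be computed block-by-block.

B has Jordan form
J =
  [5, 1]
  [0, 5]
(up to reordering of blocks).

Per-block formulas:
  For a 2×2 Jordan block J_2(5): exp(t · J_2(5)) = e^(5t)·(I + t·N), where N is the 2×2 nilpotent shift.

After assembling e^{tJ} and conjugating by P, we get:

e^{tB} =
  [3*t*exp(5*t) + exp(5*t), -t*exp(5*t)]
  [9*t*exp(5*t), -3*t*exp(5*t) + exp(5*t)]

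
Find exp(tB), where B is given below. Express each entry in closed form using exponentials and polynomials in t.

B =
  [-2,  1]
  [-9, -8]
e^{tB} =
  [3*t*exp(-5*t) + exp(-5*t), t*exp(-5*t)]
  [-9*t*exp(-5*t), -3*t*exp(-5*t) + exp(-5*t)]

Strategy: write B = P · J · P⁻¹ where J is a Jordan canonical form, so e^{tB} = P · e^{tJ} · P⁻¹, and e^{tJ} can be computed block-by-block.

B has Jordan form
J =
  [-5,  1]
  [ 0, -5]
(up to reordering of blocks).

Per-block formulas:
  For a 2×2 Jordan block J_2(-5): exp(t · J_2(-5)) = e^(-5t)·(I + t·N), where N is the 2×2 nilpotent shift.

After assembling e^{tJ} and conjugating by P, we get:

e^{tB} =
  [3*t*exp(-5*t) + exp(-5*t), t*exp(-5*t)]
  [-9*t*exp(-5*t), -3*t*exp(-5*t) + exp(-5*t)]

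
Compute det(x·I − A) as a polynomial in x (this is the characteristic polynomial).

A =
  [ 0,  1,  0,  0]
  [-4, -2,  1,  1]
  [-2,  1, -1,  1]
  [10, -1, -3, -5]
x^4 + 8*x^3 + 24*x^2 + 32*x + 16

Expanding det(x·I − A) (e.g. by cofactor expansion or by noting that A is similar to its Jordan form J, which has the same characteristic polynomial as A) gives
  χ_A(x) = x^4 + 8*x^3 + 24*x^2 + 32*x + 16
which factors as (x + 2)^4. The eigenvalues (with algebraic multiplicities) are λ = -2 with multiplicity 4.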